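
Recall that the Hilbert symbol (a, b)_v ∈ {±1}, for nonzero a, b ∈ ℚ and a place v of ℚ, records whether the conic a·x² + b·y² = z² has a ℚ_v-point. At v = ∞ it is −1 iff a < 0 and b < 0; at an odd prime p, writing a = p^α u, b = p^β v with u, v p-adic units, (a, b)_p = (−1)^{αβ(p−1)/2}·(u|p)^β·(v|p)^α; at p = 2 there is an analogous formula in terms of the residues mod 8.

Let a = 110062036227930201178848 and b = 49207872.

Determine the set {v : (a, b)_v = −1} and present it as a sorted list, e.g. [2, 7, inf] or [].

Mod squares: a ≡ 107502, b ≡ 768873. Check v ∈ {∞, 2, 3, 7, 19, 23, 41, 47}.
v=7: a=7^4·(≡5), b=7^1·(≡2) mod 7; (5|7)=-1, (2|7)=+1; (−1)^{4·1·3}·(-1)^1·(+1)^4 = -1.
v=2: v_2(a)=5, v_2(b)=6; units ≡ 7, 1 (mod 8); ε·ε+αω+βω = 1·0+5·0+6·0 ≡ 0  ⇒  (a,b)_2 = +1.
v=47: a=47^4·(≡31), b=47^1·(≡4) mod 47; (31|47)=-1, (4|47)=+1; (−1)^{4·1·23}·(-1)^1·(+1)^4 = -1.
v=∞: 107502 > 0 and 768873 > 0  ⇒  (a,b)_∞ = +1.
v=23: a=23^1·(≡15), b=23^0·(≡16) mod 23; (15|23)=-1, (16|23)=+1; (−1)^{1·0·11}·(-1)^0·(+1)^1 = +1.
v=41: a=41^3·(≡8), b=41^1·(≡40) mod 41; (8|41)=+1, (40|41)=+1; (−1)^{3·1·20}·(+1)^1·(+1)^3 = +1.
v=3: a=3^3·(≡2), b=3^1·(≡1) mod 3; (2|3)=-1, (1|3)=+1; (−1)^{3·1·1}·(-1)^1·(+1)^3 = +1.
v=19: a=19^3·(≡12), b=19^1·(≡17) mod 19; (12|19)=-1, (17|19)=+1; (−1)^{3·1·9}·(-1)^1·(+1)^3 = +1.
Ram(107502, 768873) = {7, 47}; no ℚ_7-point on the conic.

[7, 47]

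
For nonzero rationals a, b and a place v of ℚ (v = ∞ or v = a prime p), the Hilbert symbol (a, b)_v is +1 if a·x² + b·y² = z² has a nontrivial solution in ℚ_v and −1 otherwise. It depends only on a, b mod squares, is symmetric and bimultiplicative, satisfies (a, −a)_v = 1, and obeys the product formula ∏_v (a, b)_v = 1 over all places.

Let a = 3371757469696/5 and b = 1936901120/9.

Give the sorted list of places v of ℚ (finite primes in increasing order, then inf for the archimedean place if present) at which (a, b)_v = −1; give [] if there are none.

[11, 17]

(a, b) ≡ (770, 6545) mod (ℚ^×)²; places V = {2, 3, 5, 7, 11, 17, ∞}.
(a,b)_5: α=-1, u≡1; β=1, v≡1 (mod 5); (1|5)=+1, (1|5)=+1; sign (−1)^0·+1^1·+1^-1 = +1.
(a,b)_7: α=1, u≡5; β=1, v≡1 (mod 7); (5|7)=-1, (1|7)=+1; sign (−1)^1·-1^1·+1^1 = +1.
(a,b)_2: α=19, β=10; u≡1, v≡1 (mod 8); ε(u)ε(v)=0·0, αω(v)=19·0, βω(u)=10·0; sum ≡ 0  ⇒  +1.
(a,b)_3: α=0, u≡2; β=-2, v≡2 (mod 3); (2|3)=-1, (2|3)=-1; sign (−1)^0·-1^-2·-1^0 = +1.
(a,b)_∞: sgn(770)=+, sgn(6545)=+, so +1.
(a,b)_11: α=1, u≡3; β=1, v≡4 (mod 11); (3|11)=+1, (4|11)=+1; sign (−1)^1·+1^1·+1^1 = -1.
(a,b)_17: α=4, u≡11; β=3, v≡3 (mod 17); (11|17)=-1, (3|17)=-1; sign (−1)^0·-1^3·-1^4 = -1.
(770, 6545 / ℚ) ramifies at {11, 17}: a division algebra.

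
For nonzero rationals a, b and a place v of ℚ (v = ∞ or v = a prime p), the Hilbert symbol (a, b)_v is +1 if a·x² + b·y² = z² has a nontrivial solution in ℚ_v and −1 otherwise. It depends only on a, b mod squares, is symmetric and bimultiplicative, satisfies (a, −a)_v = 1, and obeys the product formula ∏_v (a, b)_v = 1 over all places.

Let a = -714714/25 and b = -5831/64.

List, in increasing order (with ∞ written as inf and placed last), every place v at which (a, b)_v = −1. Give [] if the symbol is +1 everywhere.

[11, 13, 17, inf]

(a, b) ≡ (-14586, -119) mod (ℚ^×)²; places V = {2, 3, 5, 7, 11, 13, 17, ∞}.
(a,b)_13: α=1, u≡1; β=0, v≡7 (mod 13); (1|13)=+1, (7|13)=-1; sign (−1)^0·+1^0·-1^1 = -1.
(a,b)_7: α=2, u≡4; β=3, v≡4 (mod 7); (4|7)=+1, (4|7)=+1; sign (−1)^0·+1^3·+1^2 = +1.
(a,b)_∞: sgn(-14586)=−, sgn(-119)=−, so -1.
(a,b)_5: α=-2, u≡1; β=0, v≡1 (mod 5); (1|5)=+1, (1|5)=+1; sign (−1)^0·+1^0·+1^-2 = +1.
(a,b)_11: α=1, u≡1; β=0, v≡6 (mod 11); (1|11)=+1, (6|11)=-1; sign (−1)^0·+1^0·-1^1 = -1.
(a,b)_3: α=1, u≡1; β=0, v≡1 (mod 3); (1|3)=+1, (1|3)=+1; sign (−1)^0·+1^0·+1^1 = +1.
(a,b)_17: α=1, u≡2; β=1, v≡5 (mod 17); (2|17)=+1, (5|17)=-1; sign (−1)^0·+1^1·-1^1 = -1.
(a,b)_2: α=1, β=-6; u≡3, v≡1 (mod 8); ε(u)ε(v)=1·0, αω(v)=1·0, βω(u)=-6·1; sum ≡ 0  ⇒  +1.
(-14586, -119 / ℚ) ramifies at {11, 13, 17, ∞}: a division algebra.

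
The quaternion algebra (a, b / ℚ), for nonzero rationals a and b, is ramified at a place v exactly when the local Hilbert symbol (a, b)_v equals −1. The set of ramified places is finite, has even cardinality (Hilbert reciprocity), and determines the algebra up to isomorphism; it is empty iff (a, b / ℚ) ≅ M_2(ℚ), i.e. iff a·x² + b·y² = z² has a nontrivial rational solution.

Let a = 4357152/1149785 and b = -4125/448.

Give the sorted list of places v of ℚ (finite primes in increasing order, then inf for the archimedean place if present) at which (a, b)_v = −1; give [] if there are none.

[2, 13]

(a, b) ≡ (130, -1155) mod (ℚ^×)²; places V = {2, 3, 5, 7, 11, 13, 19, 41, ∞}.
(a,b)_41: α=2, u≡6; β=0, v≡22 (mod 41); (6|41)=-1, (22|41)=-1; sign (−1)^0·-1^0·-1^2 = +1.
(a,b)_7: α=-2, u≡2; β=-1, v≡5 (mod 7); (2|7)=+1, (5|7)=-1; sign (−1)^0·+1^-1·-1^-2 = +1.
(a,b)_3: α=4, u≡1; β=1, v≡2 (mod 3); (1|3)=+1, (2|3)=-1; sign (−1)^0·+1^1·-1^4 = +1.
(a,b)_∞: sgn(130)=+, sgn(-1155)=−, so +1.
(a,b)_19: α=-2, u≡6; β=0, v≡5 (mod 19); (6|19)=+1, (5|19)=+1; sign (−1)^0·+1^0·+1^-2 = +1.
(a,b)_5: α=-1, u≡1; β=3, v≡4 (mod 5); (1|5)=+1, (4|5)=+1; sign (−1)^0·+1^3·+1^-1 = +1.
(a,b)_13: α=-1, u≡12; β=0, v≡8 (mod 13); (12|13)=+1, (8|13)=-1; sign (−1)^0·+1^0·-1^-1 = -1.
(a,b)_11: α=0, u≡3; β=1, v≡4 (mod 11); (3|11)=+1, (4|11)=+1; sign (−1)^0·+1^1·+1^0 = +1.
(a,b)_2: α=5, β=-6; u≡1, v≡5 (mod 8); ε(u)ε(v)=0·0, αω(v)=5·1, βω(u)=-6·0; sum ≡ 1  ⇒  -1.
Ram(130, -1155) = {2, 13}; no ℚ_2-point on the conic.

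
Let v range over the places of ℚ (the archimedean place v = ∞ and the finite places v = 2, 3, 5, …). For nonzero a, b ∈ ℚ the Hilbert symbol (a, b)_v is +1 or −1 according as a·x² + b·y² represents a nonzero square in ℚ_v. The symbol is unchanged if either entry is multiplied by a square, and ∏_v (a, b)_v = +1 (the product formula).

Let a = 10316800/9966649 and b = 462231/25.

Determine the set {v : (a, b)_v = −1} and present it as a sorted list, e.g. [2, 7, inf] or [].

[2, 11, 29, 31]

(a, b) ≡ (403, 51359) mod (ℚ^×)²; places V = {2, 3, 5, 7, 11, 13, 23, 29, 31, 41, ∞}.
(a,b)_13: α=1, u≡7; β=0, v≡10 (mod 13); (7|13)=-1, (10|13)=+1; sign (−1)^0·-1^0·+1^1 = +1.
(a,b)_41: α=-2, u≡7; β=0, v≡13 (mod 41); (7|41)=-1, (13|41)=-1; sign (−1)^0·-1^0·-1^-2 = +1.
(a,b)_3: α=0, u≡1; β=2, v≡2 (mod 3); (1|3)=+1, (2|3)=-1; sign (−1)^0·+1^2·-1^0 = +1.
(a,b)_7: α=-2, u≡2; β=1, v≡4 (mod 7); (2|7)=+1, (4|7)=+1; sign (−1)^0·+1^1·+1^-2 = +1.
(a,b)_2: α=10, β=0; u≡3, v≡7 (mod 8); ε(u)ε(v)=1·1, αω(v)=10·0, βω(u)=0·1; sum ≡ 1  ⇒  -1.
(a,b)_31: α=1, u≡13; β=0, v≡12 (mod 31); (13|31)=-1, (12|31)=-1; sign (−1)^0·-1^0·-1^1 = -1.
(a,b)_5: α=2, u≡3; β=-2, v≡1 (mod 5); (3|5)=-1, (1|5)=+1; sign (−1)^0·-1^-2·+1^2 = +1.
(a,b)_11: α=-2, u≡10; β=1, v≡4 (mod 11); (10|11)=-1, (4|11)=+1; sign (−1)^0·-1^1·+1^-2 = -1.
(a,b)_∞: sgn(403)=+, sgn(51359)=+, so +1.
(a,b)_23: α=0, u≡8; β=1, v≡9 (mod 23); (8|23)=+1, (9|23)=+1; sign (−1)^0·+1^1·+1^0 = +1.
(a,b)_29: α=0, u≡14; β=1, v≡10 (mod 29); (14|29)=-1, (10|29)=-1; sign (−1)^0·-1^1·-1^0 = -1.
|Ram(403, 51359)| = 4, even; anisotropic at {2, 11, 29, 31}.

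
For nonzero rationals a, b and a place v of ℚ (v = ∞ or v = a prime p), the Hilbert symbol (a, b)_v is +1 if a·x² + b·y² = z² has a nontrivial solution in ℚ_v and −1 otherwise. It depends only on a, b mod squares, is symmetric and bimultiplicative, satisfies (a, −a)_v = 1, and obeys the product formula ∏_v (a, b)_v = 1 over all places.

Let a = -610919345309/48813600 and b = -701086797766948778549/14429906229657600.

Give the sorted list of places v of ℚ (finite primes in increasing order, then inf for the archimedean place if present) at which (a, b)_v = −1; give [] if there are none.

[2, 13, 17, inf]

Mod squares: a ≡ -14586, b ≡ -1326. Check v ∈ {∞, 2, 3, 5, 7, 11, 13, 17, 29, 37, 43}.
v=∞: -14586 < 0 and -1326 < 0  ⇒  (a,b)_∞ = -1.
v=7: a=7^4·(≡4), b=7^2·(≡4) mod 7; (4|7)=+1, (4|7)=+1; (−1)^{4·2·3}·(+1)^2·(+1)^4 = +1.
v=37: a=37^2·(≡31), b=37^4·(≡20) mod 37; (31|37)=-1, (20|37)=-1; (−1)^{2·4·18}·(-1)^4·(-1)^2 = +1.
v=29: a=29^2·(≡4), b=29^4·(≡14) mod 29; (4|29)=+1, (14|29)=-1; (−1)^{2·4·14}·(+1)^4·(-1)^2 = +1.
v=11: a=11^-1·(≡1), b=11^-2·(≡3) mod 11; (1|11)=+1, (3|11)=+1; (−1)^{-1·-2·5}·(+1)^-2·(+1)^-1 = +1.
v=17: a=17^1·(≡16), b=17^3·(≡6) mod 17; (16|17)=+1, (6|17)=-1; (−1)^{1·3·8}·(+1)^3·(-1)^1 = -1.
v=2: v_2(a)=-5, v_2(b)=-17; units ≡ 3, 1 (mod 8); ε·ε+αω+βω = 1·0+-5·0+-17·1 ≡ 1  ⇒  (a,b)_2 = -1.
v=3: a=3^-1·(≡1), b=3^-9·(≡2) mod 3; (1|3)=+1, (2|3)=-1; (−1)^{-1·-9·1}·(+1)^-9·(-1)^-1 = +1.
v=13: a=13^1·(≡1), b=13^3·(≡2) mod 13; (1|13)=+1, (2|13)=-1; (−1)^{1·3·6}·(+1)^3·(-1)^1 = -1.
v=43: a=43^-2·(≡2), b=43^-2·(≡29) mod 43; (2|43)=-1, (29|43)=-1; (−1)^{-2·-2·21}·(-1)^-2·(-1)^-2 = +1.
v=5: a=5^-2·(≡4), b=5^-2·(≡4) mod 5; (4|5)=+1, (4|5)=+1; (−1)^{-2·-2·2}·(+1)^-2·(+1)^-2 = +1.
(-14586, -1326 / ℚ) ramifies at {2, 13, 17, ∞}: a division algebra.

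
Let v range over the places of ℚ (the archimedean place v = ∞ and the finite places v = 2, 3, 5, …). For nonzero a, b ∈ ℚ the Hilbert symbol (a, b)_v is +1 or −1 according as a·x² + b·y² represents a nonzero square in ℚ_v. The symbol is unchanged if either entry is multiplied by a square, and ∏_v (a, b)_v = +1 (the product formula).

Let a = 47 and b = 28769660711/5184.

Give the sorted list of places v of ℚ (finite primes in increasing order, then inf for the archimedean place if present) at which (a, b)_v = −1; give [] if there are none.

[2, 47]

(a, b) ≡ (47, 2279) mod (ℚ^×)²; places V = {2, 3, 11, 17, 19, 43, 47, 53, ∞}.
(a,b)_2: α=0, β=-6; u≡7, v≡7 (mod 8); ε(u)ε(v)=1·1, αω(v)=0·0, βω(u)=-6·0; sum ≡ 1  ⇒  -1.
(a,b)_53: α=0, u≡47; β=1, v≡4 (mod 53); (47|53)=+1, (4|53)=+1; sign (−1)^0·+1^1·+1^0 = +1.
(a,b)_17: α=0, u≡13; β=2, v≡9 (mod 17); (13|17)=+1, (9|17)=+1; sign (−1)^0·+1^2·+1^0 = +1.
(a,b)_47: α=1, u≡1; β=0, v≡19 (mod 47); (1|47)=+1, (19|47)=-1; sign (−1)^0·+1^0·-1^1 = -1.
(a,b)_∞: sgn(47)=+, sgn(2279)=+, so +1.
(a,b)_19: α=0, u≡9; β=2, v≡3 (mod 19); (9|19)=+1, (3|19)=-1; sign (−1)^0·+1^2·-1^0 = +1.
(a,b)_3: α=0, u≡2; β=-4, v≡2 (mod 3); (2|3)=-1, (2|3)=-1; sign (−1)^0·-1^-4·-1^0 = +1.
(a,b)_11: α=0, u≡3; β=2, v≡7 (mod 11); (3|11)=+1, (7|11)=-1; sign (−1)^0·+1^2·-1^0 = +1.
(a,b)_43: α=0, u≡4; β=1, v≡35 (mod 43); (4|43)=+1, (35|43)=+1; sign (−1)^0·+1^1·+1^0 = +1.
Ram(47, 2279) = {2, 47}; no ℚ_2-point on the conic.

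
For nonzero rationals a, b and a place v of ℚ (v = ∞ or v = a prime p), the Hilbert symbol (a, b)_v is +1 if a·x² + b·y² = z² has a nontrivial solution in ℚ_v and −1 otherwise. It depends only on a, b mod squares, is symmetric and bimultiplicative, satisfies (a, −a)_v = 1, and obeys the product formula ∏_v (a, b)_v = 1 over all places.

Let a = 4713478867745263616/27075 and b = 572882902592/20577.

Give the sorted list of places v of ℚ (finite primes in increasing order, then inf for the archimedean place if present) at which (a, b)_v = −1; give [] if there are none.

Mod squares: a ≡ 87, b ≡ 252681. Check v ∈ {∞, 2, 3, 5, 7, 11, 13, 19, 29, 31}.
v=∞: 87 > 0 and 252681 > 0  ⇒  (a,b)_∞ = +1.
v=7: a=7^4·(≡3), b=7^4·(≡4) mod 7; (3|7)=-1, (4|7)=+1; (−1)^{4·4·3}·(-1)^4·(+1)^4 = +1.
v=11: a=11^2·(≡8), b=11^1·(≡3) mod 11; (8|11)=-1, (3|11)=+1; (−1)^{2·1·5}·(-1)^1·(+1)^2 = -1.
v=2: v_2(a)=12, v_2(b)=6; units ≡ 7, 1 (mod 8); ε·ε+αω+βω = 1·0+12·0+6·0 ≡ 0  ⇒  (a,b)_2 = +1.
v=19: a=19^-2·(≡5), b=19^-3·(≡15) mod 19; (5|19)=+1, (15|19)=-1; (−1)^{-2·-3·9}·(+1)^-3·(-1)^-2 = +1.
v=5: a=5^-2·(≡2), b=5^0·(≡1) mod 5; (2|5)=-1, (1|5)=+1; (−1)^{-2·0·2}·(-1)^0·(+1)^-2 = +1.
v=31: a=31^2·(≡18), b=31^1·(≡6) mod 31; (18|31)=+1, (6|31)=-1; (−1)^{2·1·15}·(+1)^1·(-1)^2 = +1.
v=3: a=3^-1·(≡2), b=3^-1·(≡2) mod 3; (2|3)=-1, (2|3)=-1; (−1)^{-1·-1·1}·(-1)^-1·(-1)^-1 = -1.
v=13: a=13^2·(≡9), b=13^1·(≡11) mod 13; (9|13)=+1, (11|13)=-1; (−1)^{2·1·6}·(+1)^1·(-1)^2 = +1.
v=29: a=29^3·(≡11), b=29^2·(≡9) mod 29; (11|29)=-1, (9|29)=+1; (−1)^{3·2·14}·(-1)^2·(+1)^3 = +1.
(87, 252681 / ℚ) ramifies at {3, 11}: a division algebra.

[3, 11]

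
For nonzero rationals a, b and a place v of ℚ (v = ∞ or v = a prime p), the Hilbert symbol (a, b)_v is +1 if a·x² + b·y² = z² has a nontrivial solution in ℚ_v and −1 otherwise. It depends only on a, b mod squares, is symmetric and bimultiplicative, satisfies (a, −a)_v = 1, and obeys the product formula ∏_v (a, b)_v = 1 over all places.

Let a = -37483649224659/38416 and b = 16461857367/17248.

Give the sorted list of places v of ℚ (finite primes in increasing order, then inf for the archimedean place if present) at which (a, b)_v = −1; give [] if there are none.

(a, b) ≡ (-133331, 11594) mod (ℚ^×)²; places V = {2, 3, 7, 11, 17, 23, 31, ∞}.
(a,b)_2: α=-4, β=-5; u≡5, v≡5 (mod 8); ε(u)ε(v)=0·0, αω(v)=-4·1, βω(u)=-5·1; sum ≡ 1  ⇒  -1.
(a,b)_23: α=3, u≡11; β=2, v≡8 (mod 23); (11|23)=-1, (8|23)=+1; sign (−1)^0·-1^2·+1^3 = +1.
(a,b)_7: α=-4, u≡3; β=-2, v≡2 (mod 7); (3|7)=-1, (2|7)=+1; sign (−1)^0·-1^-2·+1^-4 = +1.
(a,b)_11: α=1, u≡5; β=-1, v≡9 (mod 11); (5|11)=+1, (9|11)=+1; sign (−1)^1·+1^-1·+1^1 = -1.
(a,b)_3: α=12, u≡1; β=10, v≡2 (mod 3); (1|3)=+1, (2|3)=-1; sign (−1)^0·+1^10·-1^12 = +1.
(a,b)_∞: sgn(-133331)=−, sgn(11594)=+, so +1.
(a,b)_31: α=1, u≡5; β=1, v≡14 (mod 31); (5|31)=+1, (14|31)=+1; sign (−1)^1·+1^1·+1^1 = -1.
(a,b)_17: α=1, u≡12; β=1, v≡2 (mod 17); (12|17)=-1, (2|17)=+1; sign (−1)^0·-1^1·+1^1 = -1.
(-133331, 11594 / ℚ) ramifies at {2, 11, 17, 31}: a division algebra.

[2, 11, 17, 31]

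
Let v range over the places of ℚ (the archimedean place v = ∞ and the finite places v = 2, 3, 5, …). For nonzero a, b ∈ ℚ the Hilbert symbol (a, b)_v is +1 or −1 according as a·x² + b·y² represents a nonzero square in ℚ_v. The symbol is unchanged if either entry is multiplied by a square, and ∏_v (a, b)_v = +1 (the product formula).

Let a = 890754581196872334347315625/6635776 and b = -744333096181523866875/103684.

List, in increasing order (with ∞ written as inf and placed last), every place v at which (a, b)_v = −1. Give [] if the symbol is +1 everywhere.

[3, 5, 13, 31]

Mod squares: a ≡ 175305, b ≡ -15283. Check v ∈ {∞, 2, 3, 5, 7, 11, 13, 17, 19, 23, 29, 31}.
v=17: a=17^2·(≡8), b=17^1·(≡1) mod 17; (8|17)=+1, (1|17)=+1; (−1)^{2·1·8}·(+1)^1·(+1)^2 = +1.
v=3: a=3^5·(≡1), b=3^4·(≡2) mod 3; (1|3)=+1, (2|3)=-1; (−1)^{5·4·1}·(+1)^4·(-1)^5 = -1.
v=29: a=29^1·(≡4), b=29^1·(≡5) mod 29; (4|29)=+1, (5|29)=+1; (−1)^{1·1·14}·(+1)^1·(+1)^1 = +1.
v=13: a=13^3·(≡4), b=13^2·(≡2) mod 13; (4|13)=+1, (2|13)=-1; (−1)^{3·2·6}·(+1)^2·(-1)^3 = -1.
v=5: a=5^5·(≡1), b=5^4·(≡2) mod 5; (1|5)=+1, (2|5)=-1; (−1)^{5·4·2}·(+1)^4·(-1)^5 = -1.
v=31: a=31^1·(≡23), b=31^1·(≡12) mod 31; (23|31)=-1, (12|31)=-1; (−1)^{1·1·15}·(-1)^1·(-1)^1 = -1.
v=23: a=23^-2·(≡17), b=23^-2·(≡8) mod 23; (17|23)=-1, (8|23)=+1; (−1)^{-2·-2·11}·(-1)^-2·(+1)^-2 = +1.
v=11: a=11^2·(≡9), b=11^2·(≡6) mod 11; (9|11)=+1, (6|11)=-1; (−1)^{2·2·5}·(+1)^2·(-1)^2 = +1.
v=19: a=19^8·(≡6), b=19^6·(≡8) mod 19; (6|19)=+1, (8|19)=-1; (−1)^{8·6·9}·(+1)^6·(-1)^8 = +1.
v=7: a=7^-2·(≡4), b=7^-2·(≡5) mod 7; (4|7)=+1, (5|7)=-1; (−1)^{-2·-2·3}·(+1)^-2·(-1)^-2 = +1.
v=2: v_2(a)=-8, v_2(b)=-2; units ≡ 1, 5 (mod 8); ε·ε+αω+βω = 0·0+-8·1+-2·0 ≡ 0  ⇒  (a,b)_2 = +1.
v=∞: 175305 > 0 and -15283 < 0  ⇒  (a,b)_∞ = +1.
|Ram(175305, -15283)| = 4, even; anisotropic at {3, 5, 13, 31}.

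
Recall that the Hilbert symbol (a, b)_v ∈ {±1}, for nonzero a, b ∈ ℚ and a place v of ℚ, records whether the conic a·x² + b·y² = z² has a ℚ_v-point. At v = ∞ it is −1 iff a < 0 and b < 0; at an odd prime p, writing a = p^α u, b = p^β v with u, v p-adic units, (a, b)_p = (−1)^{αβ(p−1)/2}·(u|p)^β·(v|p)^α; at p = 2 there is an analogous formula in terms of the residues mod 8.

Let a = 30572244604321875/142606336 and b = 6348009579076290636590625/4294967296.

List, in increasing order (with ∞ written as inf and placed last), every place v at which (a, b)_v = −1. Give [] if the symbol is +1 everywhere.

[3, 5, 17, 19]

Mod squares: a ≡ 41990, b ≡ 105. Check v ∈ {∞, 2, 3, 5, 7, 13, 17, 19}.
v=5: a=5^5·(≡3), b=5^5·(≡4) mod 5; (3|5)=-1, (4|5)=+1; (−1)^{5·5·2}·(-1)^5·(+1)^5 = -1.
v=19: a=19^1·(≡16), b=19^2·(≡8) mod 19; (16|19)=+1, (8|19)=-1; (−1)^{1·2·9}·(+1)^2·(-1)^1 = -1.
v=∞: 41990 > 0 and 105 > 0  ⇒  (a,b)_∞ = +1.
v=3: a=3^14·(≡2), b=3^19·(≡2) mod 3; (2|3)=-1, (2|3)=-1; (−1)^{14·19·1}·(-1)^19·(-1)^14 = -1.
v=2: v_2(a)=-23, v_2(b)=-32; units ≡ 3, 1 (mod 8); ε·ε+αω+βω = 1·0+-23·0+-32·1 ≡ 0  ⇒  (a,b)_2 = +1.
v=17: a=17^-1·(≡5), b=17^4·(≡3) mod 17; (5|17)=-1, (3|17)=-1; (−1)^{-1·4·8}·(-1)^4·(-1)^-1 = -1.
v=7: a=7^2·(≡1), b=7^3·(≡1) mod 7; (1|7)=+1, (1|7)=+1; (−1)^{2·3·3}·(+1)^3·(+1)^2 = +1.
v=13: a=13^3·(≡11), b=13^2·(≡9) mod 13; (11|13)=-1, (9|13)=+1; (−1)^{3·2·6}·(-1)^2·(+1)^3 = +1.
(41990, 105 / ℚ) ramifies at {3, 5, 17, 19}: a division algebra.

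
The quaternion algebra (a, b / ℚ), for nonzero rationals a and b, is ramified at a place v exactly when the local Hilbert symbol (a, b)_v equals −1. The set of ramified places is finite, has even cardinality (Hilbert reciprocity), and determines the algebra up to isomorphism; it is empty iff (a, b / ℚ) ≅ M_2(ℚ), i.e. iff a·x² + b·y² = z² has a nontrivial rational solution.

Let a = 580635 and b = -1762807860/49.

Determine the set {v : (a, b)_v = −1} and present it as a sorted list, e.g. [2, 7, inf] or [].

Mod squares: a ≡ 64515, b ≡ -85. Check v ∈ {∞, 2, 3, 5, 7, 11, 17, 23}.
v=5: a=5^1·(≡2), b=5^1·(≡2) mod 5; (2|5)=-1, (2|5)=-1; (−1)^{1·1·2}·(-1)^1·(-1)^1 = +1.
v=3: a=3^3·(≡1), b=3^4·(≡2) mod 3; (1|3)=+1, (2|3)=-1; (−1)^{3·4·1}·(+1)^4·(-1)^3 = -1.
v=11: a=11^1·(≡7), b=11^2·(≡3) mod 11; (7|11)=-1, (3|11)=+1; (−1)^{1·2·5}·(-1)^2·(+1)^1 = +1.
v=2: v_2(a)=0, v_2(b)=2; units ≡ 3, 3 (mod 8); ε·ε+αω+βω = 1·1+0·1+2·1 ≡ 1  ⇒  (a,b)_2 = -1.
v=7: a=7^0·(≡6), b=7^-2·(≡5) mod 7; (6|7)=-1, (5|7)=-1; (−1)^{0·-2·3}·(-1)^-2·(-1)^0 = +1.
v=17: a=17^1·(≡2), b=17^1·(≡10) mod 17; (2|17)=+1, (10|17)=-1; (−1)^{1·1·8}·(+1)^1·(-1)^1 = -1.
v=23: a=23^1·(≡14), b=23^2·(≡5) mod 23; (14|23)=-1, (5|23)=-1; (−1)^{1·2·11}·(-1)^2·(-1)^1 = -1.
v=∞: 64515 > 0 and -85 < 0  ⇒  (a,b)_∞ = +1.
Ram(64515, -85) = {2, 3, 17, 23}; no ℚ_2-point on the conic.

[2, 3, 17, 23]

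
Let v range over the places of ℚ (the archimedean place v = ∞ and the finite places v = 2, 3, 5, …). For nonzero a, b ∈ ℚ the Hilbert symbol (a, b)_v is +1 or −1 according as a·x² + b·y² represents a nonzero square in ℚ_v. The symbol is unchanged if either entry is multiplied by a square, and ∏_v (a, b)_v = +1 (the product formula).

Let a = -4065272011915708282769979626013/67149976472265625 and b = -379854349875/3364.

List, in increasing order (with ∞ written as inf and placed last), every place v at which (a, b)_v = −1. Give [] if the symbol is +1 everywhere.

[3, 5, 13, inf]

Mod squares: a ≡ -13, b ≡ -1155. Check v ∈ {∞, 2, 3, 5, 7, 11, 13, 17, 19, 29, 31}.
v=17: a=17^-2·(≡2), b=17^0·(≡9) mod 17; (2|17)=+1, (9|17)=+1; (−1)^{-2·0·8}·(+1)^0·(+1)^-2 = +1.
v=5: a=5^-8·(≡3), b=5^3·(≡4) mod 5; (3|5)=-1, (4|5)=+1; (−1)^{-8·3·2}·(-1)^3·(+1)^-8 = -1.
v=31: a=31^6·(≡25), b=31^2·(≡23) mod 31; (25|31)=+1, (23|31)=-1; (−1)^{6·2·15}·(+1)^2·(-1)^6 = +1.
v=∞: -13 < 0 and -1155 < 0  ⇒  (a,b)_∞ = -1.
v=2: v_2(a)=0, v_2(b)=-2; units ≡ 3, 5 (mod 8); ε·ε+αω+βω = 1·0+0·1+-2·1 ≡ 0  ⇒  (a,b)_2 = +1.
v=3: a=3^24·(≡2), b=3^5·(≡2) mod 3; (2|3)=-1, (2|3)=-1; (−1)^{24·5·1}·(-1)^5·(-1)^24 = -1.
v=7: a=7^0·(≡1), b=7^1·(≡3) mod 7; (1|7)=+1, (3|7)=-1; (−1)^{0·1·3}·(+1)^1·(-1)^0 = +1.
v=19: a=19^2·(≡11), b=19^0·(≡1) mod 19; (11|19)=+1, (1|19)=+1; (−1)^{2·0·9}·(+1)^0·(+1)^2 = +1.
v=29: a=29^-6·(≡20), b=29^-2·(≡9) mod 29; (20|29)=+1, (9|29)=+1; (−1)^{-6·-2·14}·(+1)^-2·(+1)^-6 = +1.
v=13: a=13^5·(≡9), b=13^2·(≡11) mod 13; (9|13)=+1, (11|13)=-1; (−1)^{5·2·6}·(+1)^2·(-1)^5 = -1.
v=11: a=11^2·(≡4), b=11^1·(≡4) mod 11; (4|11)=+1, (4|11)=+1; (−1)^{2·1·5}·(+1)^1·(+1)^2 = +1.
(-13, -1155 / ℚ) ramifies at {3, 5, 13, ∞}: a division algebra.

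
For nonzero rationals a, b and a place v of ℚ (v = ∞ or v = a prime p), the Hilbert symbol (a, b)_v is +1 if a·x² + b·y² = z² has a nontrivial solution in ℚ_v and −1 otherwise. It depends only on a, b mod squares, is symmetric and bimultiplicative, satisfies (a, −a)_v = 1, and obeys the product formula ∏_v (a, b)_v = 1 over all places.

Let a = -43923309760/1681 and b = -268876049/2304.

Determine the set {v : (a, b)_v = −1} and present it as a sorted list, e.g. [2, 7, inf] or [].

Mod squares: a ≡ -5671915, b ≡ -744809. Check v ∈ {∞, 2, 3, 5, 11, 13, 19, 23, 31, 37, 41, 43, 47, 53}.
v=43: a=43^1·(≡19), b=43^0·(≡20) mod 43; (19|43)=-1, (20|43)=-1; (−1)^{1·0·21}·(-1)^0·(-1)^1 = -1.
v=37: a=37^1·(≡25), b=37^0·(≡25) mod 37; (25|37)=+1, (25|37)=+1; (−1)^{1·0·18}·(+1)^0·(+1)^1 = +1.
v=11: a=11^2·(≡4), b=11^0·(≡4) mod 11; (4|11)=+1, (4|11)=+1; (−1)^{2·0·5}·(+1)^0·(+1)^2 = +1.
v=31: a=31^1·(≡7), b=31^0·(≡25) mod 31; (7|31)=+1, (25|31)=+1; (−1)^{1·0·15}·(+1)^0·(+1)^1 = +1.
v=23: a=23^1·(≡8), b=23^1·(≡4) mod 23; (8|23)=+1, (4|23)=+1; (−1)^{1·1·11}·(+1)^1·(+1)^1 = -1.
v=13: a=13^0·(≡2), b=13^1·(≡2) mod 13; (2|13)=-1, (2|13)=-1; (−1)^{0·1·6}·(-1)^1·(-1)^0 = -1.
v=41: a=41^-2·(≡39), b=41^0·(≡3) mod 41; (39|41)=+1, (3|41)=-1; (−1)^{-2·0·20}·(+1)^0·(-1)^-2 = +1.
v=19: a=19^0·(≡10), b=19^2·(≡2) mod 19; (10|19)=-1, (2|19)=-1; (−1)^{0·2·9}·(-1)^2·(-1)^0 = +1.
v=47: a=47^0·(≡45), b=47^1·(≡26) mod 47; (45|47)=-1, (26|47)=-1; (−1)^{0·1·23}·(-1)^1·(-1)^0 = -1.
v=2: v_2(a)=6, v_2(b)=-8; units ≡ 5, 7 (mod 8); ε·ε+αω+βω = 0·1+6·0+-8·1 ≡ 0  ⇒  (a,b)_2 = +1.
v=53: a=53^0·(≡48), b=53^1·(≡35) mod 53; (48|53)=-1, (35|53)=-1; (−1)^{0·1·26}·(-1)^1·(-1)^0 = -1.
v=5: a=5^1·(≡3), b=5^0·(≡4) mod 5; (3|5)=-1, (4|5)=+1; (−1)^{1·0·2}·(-1)^0·(+1)^1 = +1.
v=∞: -5671915 < 0 and -744809 < 0  ⇒  (a,b)_∞ = -1.
v=3: a=3^0·(≡2), b=3^-2·(≡1) mod 3; (2|3)=-1, (1|3)=+1; (−1)^{0·-2·1}·(-1)^-2·(+1)^0 = +1.
|Ram(-5671915, -744809)| = 6, even; anisotropic at {13, 23, 43, 47, 53, ∞}.

[13, 23, 43, 47, 53, inf]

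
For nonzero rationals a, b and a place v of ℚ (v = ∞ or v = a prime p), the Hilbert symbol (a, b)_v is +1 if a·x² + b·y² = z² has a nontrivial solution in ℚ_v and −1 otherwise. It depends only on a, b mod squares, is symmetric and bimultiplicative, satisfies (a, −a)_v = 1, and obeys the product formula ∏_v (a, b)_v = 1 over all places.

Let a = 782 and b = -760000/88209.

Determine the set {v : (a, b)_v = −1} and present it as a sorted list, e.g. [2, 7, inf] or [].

(a, b) ≡ (782, -19) mod (ℚ^×)²; places V = {2, 3, 5, 11, 17, 19, 23, ∞}.
(a,b)_19: α=0, u≡3; β=1, v≡3 (mod 19); (3|19)=-1, (3|19)=-1; sign (−1)^0·-1^1·-1^0 = -1.
(a,b)_23: α=1, u≡11; β=0, v≡3 (mod 23); (11|23)=-1, (3|23)=+1; sign (−1)^0·-1^0·+1^1 = +1.
(a,b)_5: α=0, u≡2; β=4, v≡1 (mod 5); (2|5)=-1, (1|5)=+1; sign (−1)^0·-1^4·+1^0 = +1.
(a,b)_∞: sgn(782)=+, sgn(-19)=−, so +1.
(a,b)_2: α=1, β=6; u≡7, v≡5 (mod 8); ε(u)ε(v)=1·0, αω(v)=1·1, βω(u)=6·0; sum ≡ 1  ⇒  -1.
(a,b)_3: α=0, u≡2; β=-6, v≡2 (mod 3); (2|3)=-1, (2|3)=-1; sign (−1)^0·-1^-6·-1^0 = +1.
(a,b)_17: α=1, u≡12; β=0, v≡8 (mod 17); (12|17)=-1, (8|17)=+1; sign (−1)^0·-1^0·+1^1 = +1.
(a,b)_11: α=0, u≡1; β=-2, v≡4 (mod 11); (1|11)=+1, (4|11)=+1; sign (−1)^0·+1^-2·+1^0 = +1.
|Ram(782, -19)| = 2, even; anisotropic at {2, 19}.

[2, 19]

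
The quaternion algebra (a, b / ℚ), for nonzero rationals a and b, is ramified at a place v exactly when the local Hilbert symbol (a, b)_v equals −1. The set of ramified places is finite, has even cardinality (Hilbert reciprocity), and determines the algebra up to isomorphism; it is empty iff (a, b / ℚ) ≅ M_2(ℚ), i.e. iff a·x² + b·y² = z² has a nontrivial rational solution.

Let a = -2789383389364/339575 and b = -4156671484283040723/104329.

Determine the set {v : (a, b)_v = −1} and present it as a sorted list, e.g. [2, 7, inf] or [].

[23, 41, 47, inf]

Mod squares: a ≡ -1905803, b ≡ -3. Check v ∈ {∞, 2, 3, 5, 7, 11, 13, 17, 19, 23, 29, 41, 43, 47}.
v=2: v_2(a)=2, v_2(b)=0; units ≡ 5, 5 (mod 8); ε·ε+αω+βω = 0·0+2·1+0·1 ≡ 0  ⇒  (a,b)_2 = +1.
v=47: a=47^-1·(≡16), b=47^0·(≡10) mod 47; (16|47)=+1, (10|47)=-1; (−1)^{-1·0·23}·(+1)^0·(-1)^-1 = -1.
v=23: a=23^1·(≡9), b=23^2·(≡20) mod 23; (9|23)=+1, (20|23)=-1; (−1)^{1·2·11}·(+1)^2·(-1)^1 = -1.
v=19: a=19^0·(≡6), b=19^-2·(≡1) mod 19; (6|19)=+1, (1|19)=+1; (−1)^{0·-2·9}·(+1)^-2·(+1)^0 = +1.
v=43: a=43^1·(≡8), b=43^2·(≡35) mod 43; (8|43)=-1, (35|43)=+1; (−1)^{1·2·21}·(-1)^2·(+1)^1 = +1.
v=13: a=13^2·(≡12), b=13^2·(≡12) mod 13; (12|13)=+1, (12|13)=+1; (−1)^{2·2·6}·(+1)^2·(+1)^2 = +1.
v=11: a=11^2·(≡7), b=11^2·(≡10) mod 11; (7|11)=-1, (10|11)=-1; (−1)^{2·2·5}·(-1)^2·(-1)^2 = +1.
v=17: a=17^-2·(≡9), b=17^-2·(≡7) mod 17; (9|17)=+1, (7|17)=-1; (−1)^{-2·-2·8}·(+1)^-2·(-1)^-2 = +1.
v=∞: -1905803 < 0 and -3 < 0  ⇒  (a,b)_∞ = -1.
v=29: a=29^2·(≡21), b=29^2·(≡19) mod 29; (21|29)=-1, (19|29)=-1; (−1)^{2·2·14}·(-1)^2·(-1)^2 = +1.
v=41: a=41^1·(≡14), b=41^2·(≡38) mod 41; (14|41)=-1, (38|41)=-1; (−1)^{1·2·20}·(-1)^2·(-1)^1 = -1.
v=5: a=5^-2·(≡2), b=5^0·(≡3) mod 5; (2|5)=-1, (3|5)=-1; (−1)^{-2·0·2}·(-1)^0·(-1)^-2 = +1.
v=7: a=7^0·(≡6), b=7^2·(≡4) mod 7; (6|7)=-1, (4|7)=+1; (−1)^{0·2·3}·(-1)^2·(+1)^0 = +1.
v=3: a=3^0·(≡1), b=3^1·(≡2) mod 3; (1|3)=+1, (2|3)=-1; (−1)^{0·1·1}·(+1)^1·(-1)^0 = +1.
|Ram(-1905803, -3)| = 4, even; anisotropic at {23, 41, 47, ∞}.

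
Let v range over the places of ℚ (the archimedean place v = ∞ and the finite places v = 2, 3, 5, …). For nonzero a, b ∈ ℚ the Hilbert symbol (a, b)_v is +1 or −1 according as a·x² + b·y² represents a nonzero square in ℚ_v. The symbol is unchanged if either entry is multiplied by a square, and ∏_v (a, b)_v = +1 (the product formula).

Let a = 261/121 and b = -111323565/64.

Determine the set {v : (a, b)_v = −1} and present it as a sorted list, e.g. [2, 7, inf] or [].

(a, b) ≡ (29, -1374365) mod (ℚ^×)²; places V = {2, 3, 5, 11, 17, 19, 23, 29, 37, ∞}.
(a,b)_3: α=2, u≡2; β=4, v≡1 (mod 3); (2|3)=-1, (1|3)=+1; sign (−1)^0·-1^4·+1^2 = +1.
(a,b)_2: α=0, β=-6; u≡5, v≡3 (mod 8); ε(u)ε(v)=0·1, αω(v)=0·1, βω(u)=-6·1; sum ≡ 0  ⇒  +1.
(a,b)_11: α=-2, u≡8; β=0, v≡6 (mod 11); (8|11)=-1, (6|11)=-1; sign (−1)^0·-1^0·-1^-2 = +1.
(a,b)_37: α=0, u≡15; β=1, v≡9 (mod 37); (15|37)=-1, (9|37)=+1; sign (−1)^0·-1^1·+1^0 = -1.
(a,b)_∞: sgn(29)=+, sgn(-1374365)=−, so +1.
(a,b)_29: α=1, u≡25; β=0, v≡26 (mod 29); (25|29)=+1, (26|29)=-1; sign (−1)^0·+1^0·-1^1 = -1.
(a,b)_23: α=0, u≡9; β=1, v≡7 (mod 23); (9|23)=+1, (7|23)=-1; sign (−1)^0·+1^1·-1^0 = +1.
(a,b)_17: α=0, u≡3; β=1, v≡7 (mod 17); (3|17)=-1, (7|17)=-1; sign (−1)^0·-1^1·-1^0 = -1.
(a,b)_5: α=0, u≡1; β=1, v≡3 (mod 5); (1|5)=+1, (3|5)=-1; sign (−1)^0·+1^1·-1^0 = +1.
(a,b)_19: α=0, u≡2; β=1, v≡4 (mod 19); (2|19)=-1, (4|19)=+1; sign (−1)^0·-1^1·+1^0 = -1.
|Ram(29, -1374365)| = 4, even; anisotropic at {17, 19, 29, 37}.

[17, 19, 29, 37]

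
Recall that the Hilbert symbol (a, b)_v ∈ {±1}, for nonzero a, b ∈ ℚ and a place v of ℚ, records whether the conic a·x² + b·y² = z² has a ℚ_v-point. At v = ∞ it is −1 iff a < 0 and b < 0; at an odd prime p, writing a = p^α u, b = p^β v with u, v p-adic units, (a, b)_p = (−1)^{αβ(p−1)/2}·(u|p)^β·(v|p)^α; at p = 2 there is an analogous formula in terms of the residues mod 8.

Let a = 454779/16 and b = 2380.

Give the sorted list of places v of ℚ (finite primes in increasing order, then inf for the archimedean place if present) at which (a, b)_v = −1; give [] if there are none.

[2, 7, 17, 23]

(a, b) ≡ (299, 595) mod (ℚ^×)²; places V = {2, 3, 5, 7, 13, 17, 23, ∞}.
(a,b)_5: α=0, u≡4; β=1, v≡1 (mod 5); (4|5)=+1, (1|5)=+1; sign (−1)^0·+1^1·+1^0 = +1.
(a,b)_∞: sgn(299)=+, sgn(595)=+, so +1.
(a,b)_17: α=0, u≡5; β=1, v≡4 (mod 17); (5|17)=-1, (4|17)=+1; sign (−1)^0·-1^1·+1^0 = -1.
(a,b)_7: α=0, u≡5; β=1, v≡4 (mod 7); (5|7)=-1, (4|7)=+1; sign (−1)^0·-1^1·+1^0 = -1.
(a,b)_13: α=3, u≡4; β=0, v≡1 (mod 13); (4|13)=+1, (1|13)=+1; sign (−1)^0·+1^0·+1^3 = +1.
(a,b)_3: α=2, u≡2; β=0, v≡1 (mod 3); (2|3)=-1, (1|3)=+1; sign (−1)^0·-1^0·+1^2 = +1.
(a,b)_2: α=-4, β=2; u≡3, v≡3 (mod 8); ε(u)ε(v)=1·1, αω(v)=-4·1, βω(u)=2·1; sum ≡ 1  ⇒  -1.
(a,b)_23: α=1, u≡1; β=0, v≡11 (mod 23); (1|23)=+1, (11|23)=-1; sign (−1)^0·+1^0·-1^1 = -1.
|Ram(299, 595)| = 4, even; anisotropic at {2, 7, 17, 23}.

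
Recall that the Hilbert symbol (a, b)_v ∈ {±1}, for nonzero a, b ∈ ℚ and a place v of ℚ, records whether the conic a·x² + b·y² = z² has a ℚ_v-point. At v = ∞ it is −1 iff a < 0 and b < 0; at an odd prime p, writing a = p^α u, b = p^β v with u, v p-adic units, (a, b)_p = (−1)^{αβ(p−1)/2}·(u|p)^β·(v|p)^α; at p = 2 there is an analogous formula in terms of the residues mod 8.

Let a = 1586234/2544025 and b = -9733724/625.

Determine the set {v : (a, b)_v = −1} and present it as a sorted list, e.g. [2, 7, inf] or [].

(a, b) ≡ (26, -119) mod (ℚ^×)²; places V = {2, 5, 7, 11, 13, 17, 19, 29, ∞}.
(a,b)_5: α=-2, u≡4; β=-4, v≡1 (mod 5); (4|5)=+1, (1|5)=+1; sign (−1)^0·+1^-4·+1^-2 = +1.
(a,b)_7: α=0, u≡6; β=1, v≡2 (mod 7); (6|7)=-1, (2|7)=+1; sign (−1)^0·-1^1·+1^0 = -1.
(a,b)_11: α=-2, u≡3; β=2, v≡6 (mod 11); (3|11)=+1, (6|11)=-1; sign (−1)^0·+1^2·-1^-2 = +1.
(a,b)_19: α=2, u≡5; β=0, v≡12 (mod 19); (5|19)=+1, (12|19)=-1; sign (−1)^0·+1^0·-1^2 = +1.
(a,b)_∞: sgn(26)=+, sgn(-119)=−, so +1.
(a,b)_13: α=3, u≡11; β=2, v≡7 (mod 13); (11|13)=-1, (7|13)=-1; sign (−1)^0·-1^2·-1^3 = -1.
(a,b)_2: α=1, β=2; u≡5, v≡1 (mod 8); ε(u)ε(v)=0·0, αω(v)=1·0, βω(u)=2·1; sum ≡ 0  ⇒  +1.
(a,b)_17: α=0, u≡13; β=1, v≡3 (mod 17); (13|17)=+1, (3|17)=-1; sign (−1)^0·+1^1·-1^0 = +1.
(a,b)_29: α=-2, u≡12; β=0, v≡26 (mod 29); (12|29)=-1, (26|29)=-1; sign (−1)^0·-1^0·-1^-2 = +1.
Ram(26, -119) = {7, 13}; no ℚ_7-point on the conic.

[7, 13]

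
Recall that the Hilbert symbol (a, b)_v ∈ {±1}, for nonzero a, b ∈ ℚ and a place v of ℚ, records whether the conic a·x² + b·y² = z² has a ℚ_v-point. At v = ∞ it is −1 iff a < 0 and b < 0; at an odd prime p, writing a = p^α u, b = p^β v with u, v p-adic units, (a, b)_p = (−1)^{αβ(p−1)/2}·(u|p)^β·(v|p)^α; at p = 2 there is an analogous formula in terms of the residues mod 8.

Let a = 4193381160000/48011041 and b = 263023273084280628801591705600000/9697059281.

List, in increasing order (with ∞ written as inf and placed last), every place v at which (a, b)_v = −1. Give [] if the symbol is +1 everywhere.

[11, 41]

Mod squares: a ≡ 12121, b ≡ 46626635. Check v ∈ {∞, 2, 3, 5, 7, 11, 13, 17, 23, 29, 31, 41}.
v=29: a=29^0·(≡6), b=29^1·(≡19) mod 29; (6|29)=+1, (19|29)=-1; (−1)^{0·1·14}·(+1)^1·(-1)^0 = +1.
v=13: a=13^-4·(≡8), b=13^-6·(≡12) mod 13; (8|13)=-1, (12|13)=+1; (−1)^{-4·-6·6}·(-1)^-6·(+1)^-4 = +1.
v=11: a=11^0·(≡10), b=11^1·(≡3) mod 11; (10|11)=-1, (3|11)=+1; (−1)^{0·1·5}·(-1)^1·(+1)^0 = -1.
v=23: a=23^1·(≡19), b=23^3·(≡6) mod 23; (19|23)=-1, (6|23)=+1; (−1)^{1·3·11}·(-1)^3·(+1)^1 = +1.
v=2: v_2(a)=6, v_2(b)=20; units ≡ 1, 3 (mod 8); ε·ε+αω+βω = 0·1+6·1+20·0 ≡ 0  ⇒  (a,b)_2 = +1.
v=31: a=31^3·(≡20), b=31^7·(≡22) mod 31; (20|31)=+1, (22|31)=-1; (−1)^{3·7·15}·(+1)^7·(-1)^3 = +1.
v=∞: 12121 > 0 and 46626635 > 0  ⇒  (a,b)_∞ = +1.
v=3: a=3^2·(≡1), b=3^2·(≡2) mod 3; (1|3)=+1, (2|3)=-1; (−1)^{2·2·1}·(+1)^2·(-1)^2 = +1.
v=5: a=5^4·(≡1), b=5^5·(≡2) mod 5; (1|5)=+1, (2|5)=-1; (−1)^{4·5·2}·(+1)^5·(-1)^4 = +1.
v=41: a=41^-2·(≡30), b=41^-1·(≡36) mod 41; (30|41)=-1, (36|41)=+1; (−1)^{-2·-1·20}·(-1)^-1·(+1)^-2 = -1.
v=17: a=17^1·(≡2), b=17^4·(≡8) mod 17; (2|17)=+1, (8|17)=+1; (−1)^{1·4·8}·(+1)^4·(+1)^1 = +1.
v=7: a=7^0·(≡4), b=7^-2·(≡3) mod 7; (4|7)=+1, (3|7)=-1; (−1)^{0·-2·3}·(+1)^-2·(-1)^0 = +1.
(12121, 46626635 / ℚ) ramifies at {11, 41}: a division algebra.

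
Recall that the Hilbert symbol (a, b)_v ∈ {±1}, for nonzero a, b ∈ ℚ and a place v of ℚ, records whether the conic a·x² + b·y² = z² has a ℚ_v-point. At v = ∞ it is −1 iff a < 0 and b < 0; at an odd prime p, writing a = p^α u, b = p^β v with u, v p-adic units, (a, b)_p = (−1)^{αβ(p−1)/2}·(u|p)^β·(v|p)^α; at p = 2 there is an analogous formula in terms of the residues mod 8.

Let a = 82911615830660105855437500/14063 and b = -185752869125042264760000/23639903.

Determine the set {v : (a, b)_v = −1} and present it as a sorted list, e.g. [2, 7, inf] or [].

(a, b) ≡ (3354169, -43552586077) mod (ℚ^×)²; places V = {2, 3, 5, 7, 11, 13, 19, 23, 29, 31, 37, 41, 43, ∞}.
(a,b)_43: α=2, u≡9; β=1, v≡17 (mod 43); (9|43)=+1, (17|43)=+1; sign (−1)^0·+1^1·+1^2 = +1.
(a,b)_2: α=2, β=6; u≡1, v≡3 (mod 8); ε(u)ε(v)=0·1, αω(v)=2·1, βω(u)=6·0; sum ≡ 0  ⇒  +1.
(a,b)_∞: sgn(3354169)=+, sgn(-43552586077)=−, so +1.
(a,b)_13: α=1, u≡5; β=1, v≡1 (mod 13); (5|13)=-1, (1|13)=+1; sign (−1)^0·-1^1·+1^1 = -1.
(a,b)_23: α=2, u≡10; β=1, v≡10 (mod 23); (10|23)=-1, (10|23)=-1; sign (−1)^0·-1^1·-1^2 = -1.
(a,b)_11: α=2, u≡1; β=3, v≡3 (mod 11); (1|11)=+1, (3|11)=+1; sign (−1)^0·+1^3·+1^2 = +1.
(a,b)_37: α=2, u≡32; β=1, v≡3 (mod 37); (32|37)=-1, (3|37)=+1; sign (−1)^0·-1^1·+1^2 = -1.
(a,b)_7: α=-3, u≡5; β=-3, v≡6 (mod 7); (5|7)=-1, (6|7)=-1; sign (−1)^1·-1^-3·-1^-3 = -1.
(a,b)_3: α=6, u≡1; β=6, v≡2 (mod 3); (1|3)=+1, (2|3)=-1; sign (−1)^0·+1^6·-1^6 = +1.
(a,b)_5: α=6, u≡1; β=4, v≡3 (mod 5); (1|5)=+1, (3|5)=-1; sign (−1)^0·+1^4·-1^6 = +1.
(a,b)_19: α=0, u≡4; β=2, v≡10 (mod 19); (4|19)=+1, (10|19)=-1; sign (−1)^0·+1^2·-1^0 = +1.
(a,b)_41: α=-1, u≡17; β=-3, v≡4 (mod 41); (17|41)=-1, (4|41)=+1; sign (−1)^0·-1^-3·+1^-1 = -1.
(a,b)_31: α=3, u≡10; β=2, v≡22 (mod 31); (10|31)=+1, (22|31)=-1; sign (−1)^0·+1^2·-1^3 = -1.
(a,b)_29: α=1, u≡7; β=1, v≡6 (mod 29); (7|29)=+1, (6|29)=+1; sign (−1)^0·+1^1·+1^1 = +1.
(3354169, -43552586077 / ℚ) ramifies at {7, 13, 23, 31, 37, 41}: a division algebra.

[7, 13, 23, 31, 37, 41]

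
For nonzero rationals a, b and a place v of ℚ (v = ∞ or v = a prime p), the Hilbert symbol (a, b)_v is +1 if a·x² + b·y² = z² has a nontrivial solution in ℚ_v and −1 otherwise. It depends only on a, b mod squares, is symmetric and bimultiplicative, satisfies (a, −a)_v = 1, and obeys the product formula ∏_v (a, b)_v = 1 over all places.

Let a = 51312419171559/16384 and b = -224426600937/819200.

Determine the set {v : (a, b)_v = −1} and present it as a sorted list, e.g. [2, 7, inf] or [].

Mod squares: a ≡ 39, b ≡ -66. Check v ∈ {∞, 2, 3, 5, 7, 11, 13, 17}.
v=∞: 39 > 0 and -66 < 0  ⇒  (a,b)_∞ = +1.
v=5: a=5^0·(≡1), b=5^-2·(≡1) mod 5; (1|5)=+1, (1|5)=+1; (−1)^{0·-2·2}·(+1)^-2·(+1)^0 = +1.
v=13: a=13^1·(≡4), b=13^0·(≡4) mod 13; (4|13)=+1, (4|13)=+1; (−1)^{1·0·6}·(+1)^0·(+1)^1 = +1.
v=2: v_2(a)=-14, v_2(b)=-15; units ≡ 7, 7 (mod 8); ε·ε+αω+βω = 1·1+-14·0+-15·0 ≡ 1  ⇒  (a,b)_2 = -1.
v=7: a=7^4·(≡1), b=7^4·(≡1) mod 7; (1|7)=+1, (1|7)=+1; (−1)^{4·4·3}·(+1)^4·(+1)^4 = +1.
v=11: a=11^0·(≡8), b=11^3·(≡3) mod 11; (8|11)=-1, (3|11)=+1; (−1)^{0·3·5}·(-1)^3·(+1)^0 = -1.
v=3: a=3^9·(≡1), b=3^5·(≡2) mod 3; (1|3)=+1, (2|3)=-1; (−1)^{9·5·1}·(+1)^5·(-1)^9 = +1.
v=17: a=17^4·(≡5), b=17^2·(≡9) mod 17; (5|17)=-1, (9|17)=+1; (−1)^{4·2·8}·(-1)^2·(+1)^4 = +1.
Ram(39, -66) = {2, 11}; no ℚ_2-point on the conic.

[2, 11]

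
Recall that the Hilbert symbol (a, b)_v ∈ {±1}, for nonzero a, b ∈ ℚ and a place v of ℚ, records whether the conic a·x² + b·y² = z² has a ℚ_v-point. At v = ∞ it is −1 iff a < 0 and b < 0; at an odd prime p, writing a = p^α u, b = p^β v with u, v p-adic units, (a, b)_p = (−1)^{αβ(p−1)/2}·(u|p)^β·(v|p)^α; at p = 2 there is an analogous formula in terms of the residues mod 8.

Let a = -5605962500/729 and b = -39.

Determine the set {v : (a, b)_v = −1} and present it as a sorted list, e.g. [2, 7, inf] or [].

[13, 17, 23, 31, 37, inf]

Mod squares: a ≡ -2242385, b ≡ -39. Check v ∈ {∞, 2, 3, 5, 13, 17, 23, 31, 37}.
v=17: a=17^1·(≡1), b=17^0·(≡12) mod 17; (1|17)=+1, (12|17)=-1; (−1)^{1·0·8}·(+1)^0·(-1)^1 = -1.
v=2: v_2(a)=2, v_2(b)=0; units ≡ 7, 1 (mod 8); ε·ε+αω+βω = 1·0+2·0+0·0 ≡ 0  ⇒  (a,b)_2 = +1.
v=3: a=3^-6·(≡1), b=3^1·(≡2) mod 3; (1|3)=+1, (2|3)=-1; (−1)^{-6·1·1}·(+1)^1·(-1)^-6 = +1.
v=23: a=23^1·(≡2), b=23^0·(≡7) mod 23; (2|23)=+1, (7|23)=-1; (−1)^{1·0·11}·(+1)^0·(-1)^1 = -1.
v=∞: -2242385 < 0 and -39 < 0  ⇒  (a,b)_∞ = -1.
v=31: a=31^1·(≡16), b=31^0·(≡23) mod 31; (16|31)=+1, (23|31)=-1; (−1)^{1·0·15}·(+1)^0·(-1)^1 = -1.
v=5: a=5^5·(≡3), b=5^0·(≡1) mod 5; (3|5)=-1, (1|5)=+1; (−1)^{5·0·2}·(-1)^0·(+1)^5 = +1.
v=13: a=13^0·(≡5), b=13^1·(≡10) mod 13; (5|13)=-1, (10|13)=+1; (−1)^{0·1·6}·(-1)^1·(+1)^0 = -1.
v=37: a=37^1·(≡25), b=37^0·(≡35) mod 37; (25|37)=+1, (35|37)=-1; (−1)^{1·0·18}·(+1)^0·(-1)^1 = -1.
(-2242385, -39 / ℚ) ramifies at {13, 17, 23, 31, 37, ∞}: a division algebra.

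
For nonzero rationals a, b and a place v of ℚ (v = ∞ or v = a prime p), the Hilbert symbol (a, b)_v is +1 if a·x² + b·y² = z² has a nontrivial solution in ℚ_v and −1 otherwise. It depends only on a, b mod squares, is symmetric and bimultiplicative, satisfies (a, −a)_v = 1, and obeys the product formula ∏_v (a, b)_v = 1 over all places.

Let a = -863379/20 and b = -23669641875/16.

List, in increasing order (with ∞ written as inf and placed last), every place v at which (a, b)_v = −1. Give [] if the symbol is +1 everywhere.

(a, b) ≡ (-53295, -3) mod (ℚ^×)²; places V = {2, 3, 5, 11, 17, 19, ∞}.
(a,b)_11: α=1, u≡2; β=2, v≡6 (mod 11); (2|11)=-1, (6|11)=-1; sign (−1)^0·-1^2·-1^1 = -1.
(a,b)_19: α=1, u≡7; β=2, v≡1 (mod 19); (7|19)=+1, (1|19)=+1; sign (−1)^0·+1^2·+1^1 = +1.
(a,b)_2: α=-2, β=-4; u≡1, v≡5 (mod 8); ε(u)ε(v)=0·0, αω(v)=-2·1, βω(u)=-4·0; sum ≡ 0  ⇒  +1.
(a,b)_5: α=-1, u≡4; β=4, v≡3 (mod 5); (4|5)=+1, (3|5)=-1; sign (−1)^0·+1^4·-1^-1 = -1.
(a,b)_3: α=5, u≡1; β=1, v≡2 (mod 3); (1|3)=+1, (2|3)=-1; sign (−1)^1·+1^1·-1^5 = +1.
(a,b)_17: α=1, u≡3; β=2, v≡6 (mod 17); (3|17)=-1, (6|17)=-1; sign (−1)^0·-1^2·-1^1 = -1.
(a,b)_∞: sgn(-53295)=−, sgn(-3)=−, so -1.
|Ram(-53295, -3)| = 4, even; anisotropic at {5, 11, 17, ∞}.

[5, 11, 17, inf]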